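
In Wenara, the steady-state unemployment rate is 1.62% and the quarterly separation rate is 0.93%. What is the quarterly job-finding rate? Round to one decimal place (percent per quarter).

Job-finding rate ≈ 56.5% per quarter.

From u* = s/(s+f): f = s·(1−u)/u.
f = 0.93 × (1 − 0.0162) / 0.0162 = 0.9149 / 0.0162 ≈ 56.5% per quarter.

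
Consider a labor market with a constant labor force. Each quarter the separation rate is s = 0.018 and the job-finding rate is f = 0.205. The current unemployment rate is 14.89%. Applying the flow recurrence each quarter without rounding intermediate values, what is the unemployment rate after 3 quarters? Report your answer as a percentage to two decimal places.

Unemployment rate after three quarters ≈ 11.27%.

With a fixed labor force, u_{t+1} = u_t + s·(1−u_t) − f·u_t = u_t·(1−s−f) + s.
Here 1−s−f = 0.777 and s = 0.018.
u_1 = 0.148900 × 0.777 + 0.018 = 0.133695.
u_2 = 0.133695 × 0.777 + 0.018 = 0.121881.
u_3 = 0.121881 × 0.777 + 0.018 = 0.112702.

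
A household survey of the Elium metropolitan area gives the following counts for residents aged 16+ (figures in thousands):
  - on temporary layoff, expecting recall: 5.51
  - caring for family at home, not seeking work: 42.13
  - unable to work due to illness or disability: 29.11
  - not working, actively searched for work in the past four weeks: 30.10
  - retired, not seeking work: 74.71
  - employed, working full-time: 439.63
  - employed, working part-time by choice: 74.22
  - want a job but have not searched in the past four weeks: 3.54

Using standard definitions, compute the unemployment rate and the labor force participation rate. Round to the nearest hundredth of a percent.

Employed = 439.63 + 74.22 = 513.85 thousand.
Unemployed = 5.51 + 30.10 = 35.61 thousand (jobless and actively searching, or on temporary layoff).
Labor force = 513.85 + 35.61 = 549.46 thousand.
Not in labor force = 42.13 + 29.11 + 74.71 + 3.54 = 149.49 thousand (those not working and not actively searching are outside the labor force — including those who want a job but have given up searching).
Civilian working-age population = 549.46 + 149.49 = 698.95 thousand.
Unemployment rate = 35.61 / 549.46 = 6.48%.
Labor force participation rate = 549.46 / 698.95 = 78.61%.

Unemployment rate ≈ 6.48%; labor force participation rate ≈ 78.61%.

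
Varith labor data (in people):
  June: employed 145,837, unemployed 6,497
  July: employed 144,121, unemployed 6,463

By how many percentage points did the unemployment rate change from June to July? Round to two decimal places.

The unemployment rate changed by +0.03 percentage points.

June: labor force = 145,837 + 6,497 = 152,334; u = 6,497/152,334 = 4.26%.
July: labor force = 144,121 + 6,463 = 150,584; u = 6,463/150,584 = 4.29%.
Change = 4.29% − 4.26% = +0.03 pp.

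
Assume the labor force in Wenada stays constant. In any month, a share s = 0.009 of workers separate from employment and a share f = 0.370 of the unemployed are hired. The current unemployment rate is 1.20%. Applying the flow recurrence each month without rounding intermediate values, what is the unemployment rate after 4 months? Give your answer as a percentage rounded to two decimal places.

With a fixed labor force, u_{t+1} = u_t + s·(1−u_t) − f·u_t = u_t·(1−s−f) + s.
Here 1−s−f = 0.621 and s = 0.009.
u_1 = 0.012000 × 0.621 + 0.009 = 0.016452.
u_2 = 0.016452 × 0.621 + 0.009 = 0.019217.
u_3 = 0.019217 × 0.621 + 0.009 = 0.020934.
u_4 = 0.020934 × 0.621 + 0.009 = 0.022000.

Unemployment rate after four months ≈ 2.20%.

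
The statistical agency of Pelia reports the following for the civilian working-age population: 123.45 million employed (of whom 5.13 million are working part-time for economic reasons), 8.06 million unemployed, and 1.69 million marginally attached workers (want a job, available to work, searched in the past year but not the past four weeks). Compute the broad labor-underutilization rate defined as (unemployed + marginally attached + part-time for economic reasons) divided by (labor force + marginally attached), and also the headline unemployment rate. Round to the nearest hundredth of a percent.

Labor force = 123.45 + 8.06 = 131.51 million.
Numerator = 8.06 + 1.69 + 5.13 = 14.88 million.
Denominator = 131.51 + 1.69 = 133.20 million.
Broad rate = 14.88 / 133.20 = 11.17%.
Headline unemployment rate = 8.06 / 131.51 = 6.13%.

Broad underutilization rate ≈ 11.17%; headline unemployment rate ≈ 6.13%.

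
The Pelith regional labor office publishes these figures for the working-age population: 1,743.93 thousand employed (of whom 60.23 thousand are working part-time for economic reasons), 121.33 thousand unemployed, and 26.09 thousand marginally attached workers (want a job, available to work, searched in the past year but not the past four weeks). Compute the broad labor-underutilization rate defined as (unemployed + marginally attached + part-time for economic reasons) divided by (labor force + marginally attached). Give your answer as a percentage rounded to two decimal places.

Broad underutilization rate ≈ 10.98%.

Labor force = 1,743.93 + 121.33 = 1,865.26 thousand.
Numerator = 121.33 + 26.09 + 60.23 = 207.65 thousand.
Denominator = 1,865.26 + 26.09 = 1,891.35 thousand.
Broad rate = 207.65 / 1,891.35 = 10.98%.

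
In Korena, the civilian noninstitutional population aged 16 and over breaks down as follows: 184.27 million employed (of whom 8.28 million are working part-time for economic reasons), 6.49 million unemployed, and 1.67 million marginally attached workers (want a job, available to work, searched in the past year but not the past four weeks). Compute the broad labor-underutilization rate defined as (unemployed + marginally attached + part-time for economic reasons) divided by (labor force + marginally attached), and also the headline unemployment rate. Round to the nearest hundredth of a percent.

Broad underutilization rate ≈ 8.54%; headline unemployment rate ≈ 3.40%.

Labor force = 184.27 + 6.49 = 190.76 million.
Numerator = 6.49 + 1.67 + 8.28 = 16.44 million.
Denominator = 190.76 + 1.67 = 192.43 million.
Broad rate = 16.44 / 192.43 = 8.54%.
Headline unemployment rate = 6.49 / 190.76 = 3.40%.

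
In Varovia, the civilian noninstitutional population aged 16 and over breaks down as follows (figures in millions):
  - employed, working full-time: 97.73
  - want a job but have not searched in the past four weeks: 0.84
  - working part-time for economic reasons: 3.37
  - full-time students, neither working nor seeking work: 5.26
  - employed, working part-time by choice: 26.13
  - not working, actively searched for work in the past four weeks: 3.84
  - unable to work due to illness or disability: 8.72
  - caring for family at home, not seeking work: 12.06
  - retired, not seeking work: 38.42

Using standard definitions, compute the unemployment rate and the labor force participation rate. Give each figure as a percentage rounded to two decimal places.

Unemployment rate ≈ 2.93%; labor force participation rate ≈ 66.75%.

Employed = 97.73 + 3.37 + 26.13 = 127.23 million (anyone who worked, including part-time for economic reasons, counts as employed).
Unemployed = 3.84 million.
Labor force = 127.23 + 3.84 = 131.07 million.
Not in labor force = 0.84 + 5.26 + 8.72 + 12.06 + 38.42 = 65.30 million (those not working and not actively searching are outside the labor force — including those who want a job but have given up searching).
Civilian working-age population = 131.07 + 65.30 = 196.37 million.
Unemployment rate = 3.84 / 131.07 = 2.93%.
Labor force participation rate = 131.07 / 196.37 = 66.75%.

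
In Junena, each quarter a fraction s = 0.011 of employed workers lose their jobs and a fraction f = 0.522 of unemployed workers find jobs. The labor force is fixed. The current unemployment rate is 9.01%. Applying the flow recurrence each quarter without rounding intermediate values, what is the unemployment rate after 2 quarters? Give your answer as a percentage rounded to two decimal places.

Unemployment rate after two quarters ≈ 3.58%.

With a fixed labor force, u_{t+1} = u_t + s·(1−u_t) − f·u_t = u_t·(1−s−f) + s.
Here 1−s−f = 0.467 and s = 0.011.
u_1 = 0.090100 × 0.467 + 0.011 = 0.053077.
u_2 = 0.053077 × 0.467 + 0.011 = 0.035787.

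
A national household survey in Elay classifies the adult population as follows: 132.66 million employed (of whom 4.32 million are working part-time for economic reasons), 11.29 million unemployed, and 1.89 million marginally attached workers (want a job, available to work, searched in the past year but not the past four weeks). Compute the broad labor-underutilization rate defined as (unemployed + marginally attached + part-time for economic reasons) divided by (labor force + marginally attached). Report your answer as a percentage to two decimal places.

Labor force = 132.66 + 11.29 = 143.95 million.
Numerator = 11.29 + 1.89 + 4.32 = 17.50 million.
Denominator = 143.95 + 1.89 = 145.84 million.
Broad rate = 17.50 / 145.84 = 12.00%.

Broad underutilization rate ≈ 12.00%.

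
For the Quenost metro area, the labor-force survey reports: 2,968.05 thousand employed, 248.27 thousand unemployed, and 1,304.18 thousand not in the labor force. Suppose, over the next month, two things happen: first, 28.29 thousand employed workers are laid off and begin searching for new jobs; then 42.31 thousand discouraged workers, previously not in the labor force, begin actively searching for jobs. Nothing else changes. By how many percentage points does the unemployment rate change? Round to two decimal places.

Initially, labor force = 2,968.05 + 248.27 = 3,216.32 thousand, so u = 248.27/3,216.32 = 7.72%.
After the first change, employed falls and unemployed rises by 28.29; labor force unchanged → E = 2,939.76, U = 276.56, labor force = 3,216.32 thousand.
After the second change, unemployed and labor force both rise by 42.31 → E = 2,939.76, U = 318.87, labor force = 3,258.63 thousand.
New unemployment rate = 318.87 / 3,258.63 = 9.79%.
Change = 9.79% − 7.72% = +2.07 percentage points.

The unemployment rate changes by +2.07 percentage points.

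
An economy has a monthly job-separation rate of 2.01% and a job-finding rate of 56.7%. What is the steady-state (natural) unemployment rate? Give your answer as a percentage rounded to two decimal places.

At steady state the flows balance: s·E = f·U, so U/(E+U) = s/(s+f).
u* = 2.01 / (2.01 + 56.7) = 2.01 / 58.71 = 3.42%.

Steady-state unemployment rate ≈ 3.42%.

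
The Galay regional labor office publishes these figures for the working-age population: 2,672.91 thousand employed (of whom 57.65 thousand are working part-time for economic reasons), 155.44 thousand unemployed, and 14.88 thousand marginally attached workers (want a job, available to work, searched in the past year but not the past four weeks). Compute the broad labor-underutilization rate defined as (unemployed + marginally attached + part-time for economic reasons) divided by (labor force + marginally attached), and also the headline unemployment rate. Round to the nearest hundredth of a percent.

Labor force = 2,672.91 + 155.44 = 2,828.35 thousand.
Numerator = 155.44 + 14.88 + 57.65 = 227.97 thousand.
Denominator = 2,828.35 + 14.88 = 2,843.23 thousand.
Broad rate = 227.97 / 2,843.23 = 8.02%.
Headline unemployment rate = 155.44 / 2,828.35 = 5.50%.

Broad underutilization rate ≈ 8.02%; headline unemployment rate ≈ 5.50%.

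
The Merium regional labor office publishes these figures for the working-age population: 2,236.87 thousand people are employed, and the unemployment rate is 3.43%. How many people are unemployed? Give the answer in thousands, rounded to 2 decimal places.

About 79.45 thousand are unemployed.

Let U be the number unemployed. The labor force is E + U, and U/(E+U) = 0.0343.
So U = 0.0343 × 2,236.87 / (1 − 0.0343) = 76.7246 / 0.9657 ≈ 79.45 thousand.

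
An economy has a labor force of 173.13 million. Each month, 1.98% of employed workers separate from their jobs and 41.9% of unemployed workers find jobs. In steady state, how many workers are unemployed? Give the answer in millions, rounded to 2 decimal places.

Steady-state unemployment rate u* = s/(s+f) = 1.98/(1.98+41.9) = 0.045123.
Unemployed = u* × labor force = 0.045123 × 173.13 ≈ 7.81 million.

About 7.81 million are unemployed in steady state.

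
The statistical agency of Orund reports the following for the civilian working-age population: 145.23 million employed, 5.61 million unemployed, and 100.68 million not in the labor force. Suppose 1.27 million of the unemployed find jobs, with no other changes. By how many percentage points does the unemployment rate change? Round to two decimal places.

The unemployment rate changes by −0.84 percentage points.

Initially, labor force = 145.23 + 5.61 = 150.84 million, so u = 5.61/150.84 = 3.72%.
After the change, unemployed falls and employed rises by 1.27; labor force unchanged → E = 146.50, U = 4.34, labor force = 150.84 million.
New unemployment rate = 4.34 / 150.84 = 2.88%.
Change = 2.88% − 3.72% = −0.84 percentage points.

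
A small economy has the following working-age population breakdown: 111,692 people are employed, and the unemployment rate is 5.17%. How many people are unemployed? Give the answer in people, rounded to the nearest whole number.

Let U be the number unemployed. The labor force is E + U, and U/(E+U) = 0.0517.
So U = 0.0517 × 111,692 / (1 − 0.0517) = 5774.48 / 0.9483 ≈ 6,089.

About 6,089 are unemployed.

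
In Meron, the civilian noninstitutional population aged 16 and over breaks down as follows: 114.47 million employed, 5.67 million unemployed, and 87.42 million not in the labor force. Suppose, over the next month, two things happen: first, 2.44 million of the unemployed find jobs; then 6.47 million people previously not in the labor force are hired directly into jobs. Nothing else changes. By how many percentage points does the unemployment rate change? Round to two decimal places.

The unemployment rate changes by −2.17 percentage points.

Initially, labor force = 114.47 + 5.67 = 120.14 million, so u = 5.67/120.14 = 4.72%.
After the first change, unemployed falls and employed rises by 2.44; labor force unchanged → E = 116.91, U = 3.23, labor force = 120.14 million.
After the second change, employed and labor force both rise by 6.47; unemployed unchanged → E = 123.38, U = 3.23, labor force = 126.61 million.
New unemployment rate = 3.23 / 126.61 = 2.55%.
Change = 2.55% − 4.72% = −2.17 percentage points.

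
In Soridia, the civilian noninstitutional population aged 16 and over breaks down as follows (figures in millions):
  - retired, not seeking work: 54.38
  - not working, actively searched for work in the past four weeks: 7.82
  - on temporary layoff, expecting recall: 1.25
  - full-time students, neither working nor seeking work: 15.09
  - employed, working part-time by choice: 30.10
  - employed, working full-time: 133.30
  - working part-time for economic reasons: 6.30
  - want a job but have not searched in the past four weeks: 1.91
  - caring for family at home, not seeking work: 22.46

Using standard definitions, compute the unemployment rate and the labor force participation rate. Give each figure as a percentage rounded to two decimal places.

Employed = 30.10 + 133.30 + 6.30 = 169.70 million (anyone who worked, including part-time for economic reasons, counts as employed).
Unemployed = 7.82 + 1.25 = 9.07 million (jobless and actively searching, or on temporary layoff).
Labor force = 169.70 + 9.07 = 178.77 million.
Not in labor force = 54.38 + 15.09 + 1.91 + 22.46 = 93.84 million (those not working and not actively searching are outside the labor force — including those who want a job but have given up searching).
Civilian working-age population = 178.77 + 93.84 = 272.61 million.
Unemployment rate = 9.07 / 178.77 = 5.07%.
Labor force participation rate = 178.77 / 272.61 = 65.58%.

Unemployment rate ≈ 5.07%; labor force participation rate ≈ 65.58%.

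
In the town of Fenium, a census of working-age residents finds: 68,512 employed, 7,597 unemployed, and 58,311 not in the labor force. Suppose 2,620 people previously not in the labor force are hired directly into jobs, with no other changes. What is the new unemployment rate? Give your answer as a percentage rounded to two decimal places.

New unemployment rate ≈ 9.65%.

Initially, labor force = 68,512 + 7,597 = 76,109, so u = 7,597/76,109 = 9.98%.
After the change, employed and labor force both rise by 2,620; unemployed unchanged → E = 71,132, U = 7,597, labor force = 78,729.
New unemployment rate = 7,597 / 78,729 = 9.65%.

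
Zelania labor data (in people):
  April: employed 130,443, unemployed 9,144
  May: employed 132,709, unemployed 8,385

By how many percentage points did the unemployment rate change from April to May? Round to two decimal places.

April: labor force = 130,443 + 9,144 = 139,587; u = 9,144/139,587 = 6.55%.
May: labor force = 132,709 + 8,385 = 141,094; u = 8,385/141,094 = 5.94%.
Change = 5.94% − 6.55% = −0.61 pp.

The unemployment rate changed by −0.61 percentage points.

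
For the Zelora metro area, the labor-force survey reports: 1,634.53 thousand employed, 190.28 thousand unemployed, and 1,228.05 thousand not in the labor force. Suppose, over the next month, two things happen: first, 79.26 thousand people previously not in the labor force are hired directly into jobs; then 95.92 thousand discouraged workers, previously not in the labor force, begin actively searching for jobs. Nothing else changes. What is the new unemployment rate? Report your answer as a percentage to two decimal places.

New unemployment rate ≈ 14.31%.

Initially, labor force = 1,634.53 + 190.28 = 1,824.81 thousand, so u = 190.28/1,824.81 = 10.43%.
After the first change, employed and labor force both rise by 79.26; unemployed unchanged → E = 1,713.79, U = 190.28, labor force = 1,904.07 thousand.
After the second change, unemployed and labor force both rise by 95.92 → E = 1,713.79, U = 286.20, labor force = 1,999.99 thousand.
New unemployment rate = 286.20 / 1,999.99 = 14.31%.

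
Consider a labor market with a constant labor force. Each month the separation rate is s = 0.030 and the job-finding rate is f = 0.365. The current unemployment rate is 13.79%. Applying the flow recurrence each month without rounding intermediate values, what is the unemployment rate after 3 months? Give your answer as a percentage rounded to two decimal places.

Unemployment rate after three months ≈ 8.97%.

With a fixed labor force, u_{t+1} = u_t + s·(1−u_t) − f·u_t = u_t·(1−s−f) + s.
Here 1−s−f = 0.605 and s = 0.030.
u_1 = 0.137900 × 0.605 + 0.030 = 0.113429.
u_2 = 0.113429 × 0.605 + 0.030 = 0.098625.
u_3 = 0.098625 × 0.605 + 0.030 = 0.089668.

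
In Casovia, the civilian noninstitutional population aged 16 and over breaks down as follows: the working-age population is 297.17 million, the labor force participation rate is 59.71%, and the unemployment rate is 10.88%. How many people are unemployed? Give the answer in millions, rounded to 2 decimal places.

About 19.31 million are unemployed.

Labor force = 0.5971 × 297.17 = 177.44 million.
Unemployed = 0.1088 × 177.44 ≈ 19.31 million.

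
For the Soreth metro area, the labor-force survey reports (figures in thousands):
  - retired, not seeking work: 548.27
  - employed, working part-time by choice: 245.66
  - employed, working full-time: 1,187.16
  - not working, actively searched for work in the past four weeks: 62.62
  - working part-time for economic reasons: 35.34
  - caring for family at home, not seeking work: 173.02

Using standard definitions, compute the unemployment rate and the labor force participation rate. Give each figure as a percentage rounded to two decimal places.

Unemployment rate ≈ 4.09%; labor force participation rate ≈ 67.97%.

Employed = 245.66 + 1,187.16 + 35.34 = 1,468.16 thousand (anyone who worked, including part-time for economic reasons, counts as employed).
Unemployed = 62.62 thousand.
Labor force = 1,468.16 + 62.62 = 1,530.78 thousand.
Not in labor force = 548.27 + 173.02 = 721.29 thousand (those not working and not actively searching are outside the labor force).
Civilian working-age population = 1,530.78 + 721.29 = 2,252.07 thousand.
Unemployment rate = 62.62 / 1,530.78 = 4.09%.
Labor force participation rate = 1,530.78 / 2,252.07 = 67.97%.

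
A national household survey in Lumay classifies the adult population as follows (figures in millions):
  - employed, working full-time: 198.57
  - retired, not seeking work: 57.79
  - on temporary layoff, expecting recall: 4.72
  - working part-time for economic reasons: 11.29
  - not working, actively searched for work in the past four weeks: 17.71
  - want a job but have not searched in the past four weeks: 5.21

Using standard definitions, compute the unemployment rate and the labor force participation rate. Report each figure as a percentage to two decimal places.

Unemployment rate ≈ 9.66%; labor force participation rate ≈ 78.67%.

Employed = 198.57 + 11.29 = 209.86 million (anyone who worked, including part-time for economic reasons, counts as employed).
Unemployed = 4.72 + 17.71 = 22.43 million (jobless and actively searching, or on temporary layoff).
Labor force = 209.86 + 22.43 = 232.29 million.
Not in labor force = 57.79 + 5.21 = 63.00 million (those not working and not actively searching are outside the labor force — including those who want a job but have given up searching).
Civilian working-age population = 232.29 + 63.00 = 295.29 million.
Unemployment rate = 22.43 / 232.29 = 9.66%.
Labor force participation rate = 232.29 / 295.29 = 78.67%.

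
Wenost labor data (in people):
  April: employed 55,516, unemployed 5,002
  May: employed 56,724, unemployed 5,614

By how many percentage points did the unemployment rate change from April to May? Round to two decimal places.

April: labor force = 55,516 + 5,002 = 60,518; u = 5,002/60,518 = 8.27%.
May: labor force = 56,724 + 5,614 = 62,338; u = 5,614/62,338 = 9.01%.
Change = 9.01% − 8.27% = +0.74 pp.

The unemployment rate changed by +0.74 percentage points.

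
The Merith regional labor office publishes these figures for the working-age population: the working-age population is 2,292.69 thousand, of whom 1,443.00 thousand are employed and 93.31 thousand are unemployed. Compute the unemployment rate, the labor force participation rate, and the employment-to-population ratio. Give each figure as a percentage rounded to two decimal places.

Labor force = employed + unemployed = 1,443.00 + 93.31 = 1,536.31 thousand.
Unemployment rate = 93.31 / 1,536.31 = 6.07%.
Labor force participation rate = 1,536.31 / 2,292.69 = 67.01%.
Employment-population ratio = 1,443.00 / 2,292.69 = 62.94%.

Unemployment rate ≈ 6.07%; labor force participation rate ≈ 67.01%; employment-population ratio ≈ 62.94%.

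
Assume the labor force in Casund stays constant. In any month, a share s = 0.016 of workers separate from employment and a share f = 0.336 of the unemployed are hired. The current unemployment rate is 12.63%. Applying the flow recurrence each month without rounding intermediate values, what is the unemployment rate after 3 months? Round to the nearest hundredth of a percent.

Unemployment rate after three months ≈ 6.75%.

With a fixed labor force, u_{t+1} = u_t + s·(1−u_t) − f·u_t = u_t·(1−s−f) + s.
Here 1−s−f = 0.648 and s = 0.016.
u_1 = 0.126300 × 0.648 + 0.016 = 0.097842.
u_2 = 0.097842 × 0.648 + 0.016 = 0.079402.
u_3 = 0.079402 × 0.648 + 0.016 = 0.067452.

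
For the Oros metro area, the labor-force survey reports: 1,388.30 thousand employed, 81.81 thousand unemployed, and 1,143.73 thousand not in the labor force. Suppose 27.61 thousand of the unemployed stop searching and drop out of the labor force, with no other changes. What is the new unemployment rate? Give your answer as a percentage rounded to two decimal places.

Initially, labor force = 1,388.30 + 81.81 = 1,470.11 thousand, so u = 81.81/1,470.11 = 5.56%.
After the change, unemployed and labor force both fall by 27.61 → E = 1,388.30, U = 54.20, labor force = 1,442.50 thousand.
New unemployment rate = 54.20 / 1,442.50 = 3.76%.

New unemployment rate ≈ 3.76%.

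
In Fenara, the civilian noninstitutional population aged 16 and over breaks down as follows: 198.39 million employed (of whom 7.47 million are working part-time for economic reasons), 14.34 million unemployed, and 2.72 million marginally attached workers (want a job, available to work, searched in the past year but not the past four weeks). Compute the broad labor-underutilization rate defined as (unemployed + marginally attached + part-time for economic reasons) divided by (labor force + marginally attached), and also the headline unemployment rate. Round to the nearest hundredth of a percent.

Labor force = 198.39 + 14.34 = 212.73 million.
Numerator = 14.34 + 2.72 + 7.47 = 24.53 million.
Denominator = 212.73 + 2.72 = 215.45 million.
Broad rate = 24.53 / 215.45 = 11.39%.
Headline unemployment rate = 14.34 / 212.73 = 6.74%.

Broad underutilization rate ≈ 11.39%; headline unemployment rate ≈ 6.74%.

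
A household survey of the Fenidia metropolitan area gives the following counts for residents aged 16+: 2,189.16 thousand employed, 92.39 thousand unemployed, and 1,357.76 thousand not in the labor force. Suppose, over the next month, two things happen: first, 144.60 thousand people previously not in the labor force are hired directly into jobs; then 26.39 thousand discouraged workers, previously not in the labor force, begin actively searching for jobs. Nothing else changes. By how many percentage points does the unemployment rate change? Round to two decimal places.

The unemployment rate changes by +0.79 percentage points.

Initially, labor force = 2,189.16 + 92.39 = 2,281.55 thousand, so u = 92.39/2,281.55 = 4.05%.
After the first change, employed and labor force both rise by 144.60; unemployed unchanged → E = 2,333.76, U = 92.39, labor force = 2,426.15 thousand.
After the second change, unemployed and labor force both rise by 26.39 → E = 2,333.76, U = 118.78, labor force = 2,452.54 thousand.
New unemployment rate = 118.78 / 2,452.54 = 4.84%.
Change = 4.84% − 4.05% = +0.79 percentage points.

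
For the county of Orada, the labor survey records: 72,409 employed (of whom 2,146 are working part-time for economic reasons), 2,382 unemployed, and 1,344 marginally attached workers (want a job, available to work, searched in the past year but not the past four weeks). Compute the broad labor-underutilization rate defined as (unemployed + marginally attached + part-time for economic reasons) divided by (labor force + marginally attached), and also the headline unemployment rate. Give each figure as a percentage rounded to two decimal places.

Labor force = 72,409 + 2,382 = 74,791.
Numerator = 2,382 + 1,344 + 2,146 = 5,872.
Denominator = 74,791 + 1,344 = 76,135.
Broad rate = 5,872 / 76,135 = 7.71%.
Headline unemployment rate = 2,382 / 74,791 = 3.18%.

Broad underutilization rate ≈ 7.71%; headline unemployment rate ≈ 3.18%.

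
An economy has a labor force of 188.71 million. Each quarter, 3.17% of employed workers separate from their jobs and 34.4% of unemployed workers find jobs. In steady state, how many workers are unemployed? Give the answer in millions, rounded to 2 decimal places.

Steady-state unemployment rate u* = s/(s+f) = 3.17/(3.17+34.4) = 0.084376.
Unemployed = u* × labor force = 0.084376 × 188.71 ≈ 15.92 million.

About 15.92 million are unemployed in steady state.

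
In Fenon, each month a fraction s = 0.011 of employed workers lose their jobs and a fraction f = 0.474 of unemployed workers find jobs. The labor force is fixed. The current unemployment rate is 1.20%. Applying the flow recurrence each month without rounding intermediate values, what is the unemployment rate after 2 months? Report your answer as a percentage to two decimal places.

With a fixed labor force, u_{t+1} = u_t + s·(1−u_t) − f·u_t = u_t·(1−s−f) + s.
Here 1−s−f = 0.515 and s = 0.011.
u_1 = 0.012000 × 0.515 + 0.011 = 0.017180.
u_2 = 0.017180 × 0.515 + 0.011 = 0.019848.

Unemployment rate after two months ≈ 1.98%.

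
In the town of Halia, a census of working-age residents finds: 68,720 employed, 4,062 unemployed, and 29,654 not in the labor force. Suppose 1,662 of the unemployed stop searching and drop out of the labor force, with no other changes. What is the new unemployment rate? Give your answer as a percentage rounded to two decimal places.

Initially, labor force = 68,720 + 4,062 = 72,782, so u = 4,062/72,782 = 5.58%.
After the change, unemployed and labor force both fall by 1,662 → E = 68,720, U = 2,400, labor force = 71,120.
New unemployment rate = 2,400 / 71,120 = 3.37%.

New unemployment rate ≈ 3.37%.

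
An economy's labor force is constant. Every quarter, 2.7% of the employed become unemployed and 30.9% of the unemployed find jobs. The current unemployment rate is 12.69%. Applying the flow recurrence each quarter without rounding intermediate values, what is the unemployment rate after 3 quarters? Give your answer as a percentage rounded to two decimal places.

Unemployment rate after three quarters ≈ 9.40%.

With a fixed labor force, u_{t+1} = u_t + s·(1−u_t) − f·u_t = u_t·(1−s−f) + s.
Here 1−s−f = 0.664 and s = 0.027.
u_1 = 0.126900 × 0.664 + 0.027 = 0.111262.
u_2 = 0.111262 × 0.664 + 0.027 = 0.100878.
u_3 = 0.100878 × 0.664 + 0.027 = 0.093983.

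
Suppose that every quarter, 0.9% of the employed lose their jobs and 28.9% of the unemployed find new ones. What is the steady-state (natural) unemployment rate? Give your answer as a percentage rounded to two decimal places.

Steady-state unemployment rate ≈ 3.02%.

At steady state the flows balance: s·E = f·U, so U/(E+U) = s/(s+f).
u* = 0.9 / (0.9 + 28.9) = 0.9 / 29.80 = 3.02%.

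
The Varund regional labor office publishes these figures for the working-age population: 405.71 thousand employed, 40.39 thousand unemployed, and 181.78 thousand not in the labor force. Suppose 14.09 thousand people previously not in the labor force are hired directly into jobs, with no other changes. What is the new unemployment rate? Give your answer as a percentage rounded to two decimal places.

New unemployment rate ≈ 8.78%.

Initially, labor force = 405.71 + 40.39 = 446.10 thousand, so u = 40.39/446.10 = 9.05%.
After the change, employed and labor force both rise by 14.09; unemployed unchanged → E = 419.80, U = 40.39, labor force = 460.19 thousand.
New unemployment rate = 40.39 / 460.19 = 8.78%.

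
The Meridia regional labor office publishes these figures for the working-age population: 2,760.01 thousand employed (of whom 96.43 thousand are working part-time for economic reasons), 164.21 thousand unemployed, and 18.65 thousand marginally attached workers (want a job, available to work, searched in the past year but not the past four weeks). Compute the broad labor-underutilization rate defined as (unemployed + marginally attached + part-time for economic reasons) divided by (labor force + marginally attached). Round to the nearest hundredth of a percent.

Labor force = 2,760.01 + 164.21 = 2,924.22 thousand.
Numerator = 164.21 + 18.65 + 96.43 = 279.29 thousand.
Denominator = 2,924.22 + 18.65 = 2,942.87 thousand.
Broad rate = 279.29 / 2,942.87 = 9.49%.

Broad underutilization rate ≈ 9.49%.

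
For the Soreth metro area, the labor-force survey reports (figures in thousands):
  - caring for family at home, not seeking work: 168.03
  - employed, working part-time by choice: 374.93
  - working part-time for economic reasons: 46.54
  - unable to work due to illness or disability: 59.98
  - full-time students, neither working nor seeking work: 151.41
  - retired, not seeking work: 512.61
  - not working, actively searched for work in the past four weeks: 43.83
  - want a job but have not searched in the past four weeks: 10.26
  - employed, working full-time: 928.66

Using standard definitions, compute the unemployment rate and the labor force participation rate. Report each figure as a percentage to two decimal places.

Unemployment rate ≈ 3.14%; labor force participation rate ≈ 60.71%.

Employed = 374.93 + 46.54 + 928.66 = 1,350.13 thousand (anyone who worked, including part-time for economic reasons, counts as employed).
Unemployed = 43.83 thousand.
Labor force = 1,350.13 + 43.83 = 1,393.96 thousand.
Not in labor force = 168.03 + 59.98 + 151.41 + 512.61 + 10.26 = 902.29 thousand (those not working and not actively searching are outside the labor force — including those who want a job but have given up searching).
Civilian working-age population = 1,393.96 + 902.29 = 2,296.25 thousand.
Unemployment rate = 43.83 / 1,393.96 = 3.14%.
Labor force participation rate = 1,393.96 / 2,296.25 = 60.71%.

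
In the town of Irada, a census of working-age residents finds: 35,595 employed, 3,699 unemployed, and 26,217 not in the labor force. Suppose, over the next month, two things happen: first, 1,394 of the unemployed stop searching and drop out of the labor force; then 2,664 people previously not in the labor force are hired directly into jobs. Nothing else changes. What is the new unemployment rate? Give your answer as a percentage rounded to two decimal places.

New unemployment rate ≈ 5.68%.

Initially, labor force = 35,595 + 3,699 = 39,294, so u = 3,699/39,294 = 9.41%.
After the first change, unemployed and labor force both fall by 1,394 → E = 35,595, U = 2,305, labor force = 37,900.
After the second change, employed and labor force both rise by 2,664; unemployed unchanged → E = 38,259, U = 2,305, labor force = 40,564.
New unemployment rate = 2,305 / 40,564 = 5.68%.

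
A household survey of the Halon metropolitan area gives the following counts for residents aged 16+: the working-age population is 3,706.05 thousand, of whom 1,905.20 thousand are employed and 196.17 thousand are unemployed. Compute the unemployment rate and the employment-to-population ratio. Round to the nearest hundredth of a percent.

Unemployment rate ≈ 9.34%; employment-population ratio ≈ 51.41%.

Labor force = employed + unemployed = 1,905.20 + 196.17 = 2,101.37 thousand.
Unemployment rate = 196.17 / 2,101.37 = 9.34%.
Employment-population ratio = 1,905.20 / 3,706.05 = 51.41%.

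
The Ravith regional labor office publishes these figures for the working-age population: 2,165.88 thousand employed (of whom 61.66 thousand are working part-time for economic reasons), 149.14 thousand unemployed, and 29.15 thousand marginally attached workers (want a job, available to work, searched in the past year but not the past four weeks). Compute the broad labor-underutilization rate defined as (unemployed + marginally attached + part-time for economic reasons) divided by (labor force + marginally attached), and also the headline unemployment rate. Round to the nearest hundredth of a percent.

Broad underutilization rate ≈ 10.24%; headline unemployment rate ≈ 6.44%.

Labor force = 2,165.88 + 149.14 = 2,315.02 thousand.
Numerator = 149.14 + 29.15 + 61.66 = 239.95 thousand.
Denominator = 2,315.02 + 29.15 = 2,344.17 thousand.
Broad rate = 239.95 / 2,344.17 = 10.24%.
Headline unemployment rate = 149.14 / 2,315.02 = 6.44%.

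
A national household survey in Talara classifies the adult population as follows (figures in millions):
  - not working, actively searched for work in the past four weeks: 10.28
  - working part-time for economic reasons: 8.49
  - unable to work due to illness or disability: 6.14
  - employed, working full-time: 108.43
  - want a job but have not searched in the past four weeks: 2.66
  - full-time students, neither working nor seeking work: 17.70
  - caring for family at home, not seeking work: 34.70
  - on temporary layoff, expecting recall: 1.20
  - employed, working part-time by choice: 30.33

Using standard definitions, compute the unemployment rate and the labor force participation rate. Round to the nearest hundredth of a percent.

Unemployment rate ≈ 7.23%; labor force participation rate ≈ 72.17%.

Employed = 8.49 + 108.43 + 30.33 = 147.25 million (anyone who worked, including part-time for economic reasons, counts as employed).
Unemployed = 10.28 + 1.20 = 11.48 million (jobless and actively searching, or on temporary layoff).
Labor force = 147.25 + 11.48 = 158.73 million.
Not in labor force = 6.14 + 2.66 + 17.70 + 34.70 = 61.20 million (those not working and not actively searching are outside the labor force — including those who want a job but have given up searching).
Civilian working-age population = 158.73 + 61.20 = 219.93 million.
Unemployment rate = 11.48 / 158.73 = 7.23%.
Labor force participation rate = 158.73 / 219.93 = 72.17%.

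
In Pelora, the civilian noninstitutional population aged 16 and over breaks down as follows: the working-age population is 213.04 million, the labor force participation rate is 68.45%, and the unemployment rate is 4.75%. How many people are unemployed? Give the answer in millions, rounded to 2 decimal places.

Labor force = 0.6845 × 213.04 = 145.83 million.
Unemployed = 0.0475 × 145.83 ≈ 6.93 million.

About 6.93 million are unemployed.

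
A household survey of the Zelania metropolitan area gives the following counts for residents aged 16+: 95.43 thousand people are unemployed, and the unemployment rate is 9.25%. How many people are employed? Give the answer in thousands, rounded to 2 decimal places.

About 936.25 thousand are employed.

Labor force = U / u = 95.43 / 0.0925 ≈ 1,031.68 thousand.
Employed = labor force − unemployed = 1,031.68 − 95.43 = 936.25 thousand.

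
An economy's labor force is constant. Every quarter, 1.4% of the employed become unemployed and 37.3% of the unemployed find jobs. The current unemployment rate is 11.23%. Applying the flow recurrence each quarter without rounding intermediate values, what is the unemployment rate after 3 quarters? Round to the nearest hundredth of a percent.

With a fixed labor force, u_{t+1} = u_t + s·(1−u_t) − f·u_t = u_t·(1−s−f) + s.
Here 1−s−f = 0.613 and s = 0.014.
u_1 = 0.112300 × 0.613 + 0.014 = 0.082840.
u_2 = 0.082840 × 0.613 + 0.014 = 0.064781.
u_3 = 0.064781 × 0.613 + 0.014 = 0.053711.

Unemployment rate after three quarters ≈ 5.37%.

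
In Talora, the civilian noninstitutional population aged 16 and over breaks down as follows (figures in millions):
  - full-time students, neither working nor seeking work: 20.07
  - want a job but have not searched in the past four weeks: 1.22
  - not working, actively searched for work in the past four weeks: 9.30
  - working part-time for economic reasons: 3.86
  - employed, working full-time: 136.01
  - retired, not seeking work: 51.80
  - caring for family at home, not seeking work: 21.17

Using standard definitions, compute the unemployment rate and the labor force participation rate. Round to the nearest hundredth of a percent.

Unemployment rate ≈ 6.23%; labor force participation rate ≈ 61.28%.

Employed = 3.86 + 136.01 = 139.87 million (anyone who worked, including part-time for economic reasons, counts as employed).
Unemployed = 9.30 million.
Labor force = 139.87 + 9.30 = 149.17 million.
Not in labor force = 20.07 + 1.22 + 51.80 + 21.17 = 94.26 million (those not working and not actively searching are outside the labor force — including those who want a job but have given up searching).
Civilian working-age population = 149.17 + 94.26 = 243.43 million.
Unemployment rate = 9.30 / 149.17 = 6.23%.
Labor force participation rate = 149.17 / 243.43 = 61.28%.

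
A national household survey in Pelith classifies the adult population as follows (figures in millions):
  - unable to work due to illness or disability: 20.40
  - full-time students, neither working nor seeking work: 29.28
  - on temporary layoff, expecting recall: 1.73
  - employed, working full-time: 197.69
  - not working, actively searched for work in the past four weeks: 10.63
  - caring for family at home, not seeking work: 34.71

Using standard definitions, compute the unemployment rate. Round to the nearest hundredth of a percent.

Unemployment rate ≈ 5.88%.

Employed = 197.69 million.
Unemployed = 1.73 + 10.63 = 12.36 million (jobless and actively searching, or on temporary layoff).
Labor force = 197.69 + 12.36 = 210.05 million.
Unemployment rate = 12.36 / 210.05 = 5.88%.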